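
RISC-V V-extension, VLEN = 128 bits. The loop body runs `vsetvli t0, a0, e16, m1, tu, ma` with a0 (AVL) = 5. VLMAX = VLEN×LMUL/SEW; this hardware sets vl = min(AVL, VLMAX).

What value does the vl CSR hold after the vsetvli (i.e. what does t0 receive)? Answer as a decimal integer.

vl = 5

lanes per group: 128·1/16 = 8
vl = min(AVL, VLMAX) = min(5, 8) = 5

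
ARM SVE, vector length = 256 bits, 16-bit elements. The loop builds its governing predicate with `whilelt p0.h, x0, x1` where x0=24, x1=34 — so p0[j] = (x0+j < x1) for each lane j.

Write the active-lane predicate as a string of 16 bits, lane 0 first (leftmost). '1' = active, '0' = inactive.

predicate = 1111111111000000

register lanes = 256/16 = 16
p0[j] = (24+j < 34); true for j=0..9 → 10 lanes set
bits (lane 0 leftmost): 1111111111000000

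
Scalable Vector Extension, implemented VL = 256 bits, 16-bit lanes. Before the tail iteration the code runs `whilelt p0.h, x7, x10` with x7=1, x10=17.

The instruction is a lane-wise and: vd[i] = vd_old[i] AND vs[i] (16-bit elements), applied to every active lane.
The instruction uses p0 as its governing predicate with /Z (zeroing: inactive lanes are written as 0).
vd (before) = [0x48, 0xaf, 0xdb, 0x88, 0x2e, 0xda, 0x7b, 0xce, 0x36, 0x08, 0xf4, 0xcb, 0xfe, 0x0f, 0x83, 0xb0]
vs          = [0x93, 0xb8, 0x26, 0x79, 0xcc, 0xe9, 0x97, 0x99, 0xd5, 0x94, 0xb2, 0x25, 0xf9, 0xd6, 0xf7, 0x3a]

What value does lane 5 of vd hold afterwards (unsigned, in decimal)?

lane count: 256 div 16 = 16
whilelt: lane j active iff 1+j < 17 → j < 16 → 16 active
[0] and(0x48,0x93) = 0x00
[1] and(0xaf,0xb8) = 0xa8
[2] and(0xdb,0x26) = 0x02
[3] and(0x88,0x79) = 0x08
[4] and(0x2e,0xcc) = 0x0c
[5] and(0xda,0xe9) = 0xc8
[6] and(0x7b,0x97) = 0x13
[7] and(0xce,0x99) = 0x88
[8] and(0x36,0xd5) = 0x14
[9] and(0x08,0x94) = 0x00
[10] and(0xf4,0xb2) = 0xb0
[11] and(0xcb,0x25) = 0x01
[12] and(0xfe,0xf9) = 0xf8
[13] and(0x0f,0xd6) = 0x06
[14] and(0x83,0xf7) = 0x83
[15] and(0xb0,0x3a) = 0x30

vd[5] = 200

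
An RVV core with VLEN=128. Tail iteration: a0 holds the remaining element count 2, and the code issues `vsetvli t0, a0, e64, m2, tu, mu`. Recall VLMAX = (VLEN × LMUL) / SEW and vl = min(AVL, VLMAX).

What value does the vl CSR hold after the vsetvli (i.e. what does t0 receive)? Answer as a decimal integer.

VLMAX = VLEN×LMUL/SEW = 128×2/64 = 4
vl ← min(2, 4) = 2

vl = 2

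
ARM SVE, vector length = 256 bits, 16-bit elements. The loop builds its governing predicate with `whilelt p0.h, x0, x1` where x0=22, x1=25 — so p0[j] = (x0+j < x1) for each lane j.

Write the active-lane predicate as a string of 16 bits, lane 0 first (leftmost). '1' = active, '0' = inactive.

predicate = 1110000000000000

256-bit reg / 16-bit elem → 16 lanes
active while 22+j < 25, i.e. j ∈ [0,3) capped at 16 ⇒ 3
bits (lane 0 leftmost): 1110000000000000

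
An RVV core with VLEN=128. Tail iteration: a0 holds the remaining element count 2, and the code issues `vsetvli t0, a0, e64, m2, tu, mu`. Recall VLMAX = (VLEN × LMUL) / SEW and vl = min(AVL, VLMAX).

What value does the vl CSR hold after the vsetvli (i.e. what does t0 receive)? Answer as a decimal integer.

VLMAX = VLEN×LMUL/SEW = 128×2/64 = 4
vl = min(AVL, VLMAX) = min(2, 4) = 2

vl = 2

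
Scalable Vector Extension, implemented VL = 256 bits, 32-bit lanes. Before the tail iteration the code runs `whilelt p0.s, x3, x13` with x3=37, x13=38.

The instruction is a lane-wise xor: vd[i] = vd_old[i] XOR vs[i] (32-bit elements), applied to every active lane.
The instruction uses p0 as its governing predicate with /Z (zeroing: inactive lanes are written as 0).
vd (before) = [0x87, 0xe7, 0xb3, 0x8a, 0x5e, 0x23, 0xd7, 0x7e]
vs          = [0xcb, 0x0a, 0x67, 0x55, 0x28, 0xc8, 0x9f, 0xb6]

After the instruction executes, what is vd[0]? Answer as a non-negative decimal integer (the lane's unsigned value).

256-bit reg / 32-bit elem → 8 lanes
whilelt: lane j active iff 37+j < 38 → j < 1 → 1 active
vd[0] xor(0x87,0xcb) -> 0x4c
vd[1] tail/zero -> 0x00
vd[2] tail/zero -> 0x00
vd[3] tail/zero -> 0x00
vd[4] tail/zero -> 0x00
vd[5] tail/zero -> 0x00
vd[6] tail/zero -> 0x00
vd[7] tail/zero -> 0x00

vd[0] = 76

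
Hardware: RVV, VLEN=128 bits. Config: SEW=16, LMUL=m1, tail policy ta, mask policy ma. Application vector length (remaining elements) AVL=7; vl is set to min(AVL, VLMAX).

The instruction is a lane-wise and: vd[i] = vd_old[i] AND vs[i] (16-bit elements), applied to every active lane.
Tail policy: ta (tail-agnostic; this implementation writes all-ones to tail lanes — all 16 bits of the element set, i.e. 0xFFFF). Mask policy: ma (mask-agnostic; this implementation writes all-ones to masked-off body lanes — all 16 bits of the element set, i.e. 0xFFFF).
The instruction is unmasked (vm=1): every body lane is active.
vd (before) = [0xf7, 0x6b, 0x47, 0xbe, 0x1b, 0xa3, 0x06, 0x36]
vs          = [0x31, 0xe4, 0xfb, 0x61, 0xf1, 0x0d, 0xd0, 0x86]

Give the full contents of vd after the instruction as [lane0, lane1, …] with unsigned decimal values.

lanes per group: 128·1/16 = 8
vl ← min(7, 8) = 7
vd[0] and(0xf7,0x31) -> 0x31
vd[1] and(0x6b,0xe4) -> 0x60
vd[2] and(0x47,0xfb) -> 0x43
vd[3] and(0xbe,0x61) -> 0x20
vd[4] and(0x1b,0xf1) -> 0x11
vd[5] and(0xa3,0x0d) -> 0x01
vd[6] and(0x06,0xd0) -> 0x00
vd[7] tail/ones -> 0xffff

vd = [49, 96, 67, 32, 17, 1, 0, 65535]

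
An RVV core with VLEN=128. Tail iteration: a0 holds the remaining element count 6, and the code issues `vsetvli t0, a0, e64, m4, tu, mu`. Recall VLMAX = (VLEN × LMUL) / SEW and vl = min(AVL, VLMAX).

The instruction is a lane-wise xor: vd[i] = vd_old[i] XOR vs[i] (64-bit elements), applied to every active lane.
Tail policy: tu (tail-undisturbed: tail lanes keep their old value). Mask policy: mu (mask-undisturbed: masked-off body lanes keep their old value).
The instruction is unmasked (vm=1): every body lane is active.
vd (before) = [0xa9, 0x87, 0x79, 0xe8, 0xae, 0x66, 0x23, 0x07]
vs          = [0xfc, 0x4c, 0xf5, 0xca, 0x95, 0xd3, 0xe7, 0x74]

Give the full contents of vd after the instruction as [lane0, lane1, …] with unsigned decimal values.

vd = [85, 203, 140, 34, 59, 181, 35, 7]

VLMAX = (128 × 4) / 64 = 8 lanes
vl ← min(6, 8) = 6
[0] xor(0xa9,0xfc) = 0x55
[1] xor(0x87,0x4c) = 0xcb
[2] xor(0x79,0xf5) = 0x8c
[3] xor(0xe8,0xca) = 0x22
[4] xor(0xae,0x95) = 0x3b
[5] xor(0x66,0xd3) = 0xb5
[6] tail/keep = 0x23
[7] tail/keep = 0x07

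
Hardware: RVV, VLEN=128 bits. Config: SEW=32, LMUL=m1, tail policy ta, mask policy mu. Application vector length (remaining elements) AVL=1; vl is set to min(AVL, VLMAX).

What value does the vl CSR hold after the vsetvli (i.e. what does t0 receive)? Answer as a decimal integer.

VLMAX = VLEN×LMUL/SEW = 128×1/32 = 4
vl = min(AVL, VLMAX) = min(1, 4) = 1

vl = 1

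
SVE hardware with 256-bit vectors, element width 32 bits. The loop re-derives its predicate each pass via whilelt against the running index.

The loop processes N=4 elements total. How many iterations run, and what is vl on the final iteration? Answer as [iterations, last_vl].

[iterations, last_vl] = [1, 4]

lane count: 256 div 32 = 8
iterations = ceil(4/8) = 1; final-pass vl = 4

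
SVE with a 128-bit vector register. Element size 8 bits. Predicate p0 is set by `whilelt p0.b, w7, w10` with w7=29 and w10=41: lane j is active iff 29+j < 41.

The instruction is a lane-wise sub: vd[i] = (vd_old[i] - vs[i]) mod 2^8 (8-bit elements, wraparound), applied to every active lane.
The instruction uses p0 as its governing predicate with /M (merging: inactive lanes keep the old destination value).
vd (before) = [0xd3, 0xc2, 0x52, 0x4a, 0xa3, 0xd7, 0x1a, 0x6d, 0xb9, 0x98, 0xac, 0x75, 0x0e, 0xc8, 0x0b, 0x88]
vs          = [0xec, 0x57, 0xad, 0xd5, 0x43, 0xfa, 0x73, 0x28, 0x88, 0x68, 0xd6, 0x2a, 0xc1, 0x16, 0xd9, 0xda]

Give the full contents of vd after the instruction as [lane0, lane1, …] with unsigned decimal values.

128-bit reg / 8-bit elem → 16 lanes
p0[j] = (29+j < 41); true for j=0..11 → 12 lanes set
  i=0: sub(0xd3,0xec) → 231
  i=1: sub(0xc2,0x57) → 107
  i=2: sub(0x52,0xad) → 165
  i=3: sub(0x4a,0xd5) → 117
  i=4: sub(0xa3,0x43) → 96
  i=5: sub(0xd7,0xfa) → 221
  i=6: sub(0x1a,0x73) → 167
  i=7: sub(0x6d,0x28) → 69
  i=8: sub(0xb9,0x88) → 49
  i=9: sub(0x98,0x68) → 48
  i=10: sub(0xac,0xd6) → 214
  i=11: sub(0x75,0x2a) → 75
  i=12: tail/keep → 14
  i=13: tail/keep → 200
  i=14: tail/keep → 11
  i=15: tail/keep → 136

vd = [231, 107, 165, 117, 96, 221, 167, 69, 49, 48, 214, 75, 14, 200, 11, 136]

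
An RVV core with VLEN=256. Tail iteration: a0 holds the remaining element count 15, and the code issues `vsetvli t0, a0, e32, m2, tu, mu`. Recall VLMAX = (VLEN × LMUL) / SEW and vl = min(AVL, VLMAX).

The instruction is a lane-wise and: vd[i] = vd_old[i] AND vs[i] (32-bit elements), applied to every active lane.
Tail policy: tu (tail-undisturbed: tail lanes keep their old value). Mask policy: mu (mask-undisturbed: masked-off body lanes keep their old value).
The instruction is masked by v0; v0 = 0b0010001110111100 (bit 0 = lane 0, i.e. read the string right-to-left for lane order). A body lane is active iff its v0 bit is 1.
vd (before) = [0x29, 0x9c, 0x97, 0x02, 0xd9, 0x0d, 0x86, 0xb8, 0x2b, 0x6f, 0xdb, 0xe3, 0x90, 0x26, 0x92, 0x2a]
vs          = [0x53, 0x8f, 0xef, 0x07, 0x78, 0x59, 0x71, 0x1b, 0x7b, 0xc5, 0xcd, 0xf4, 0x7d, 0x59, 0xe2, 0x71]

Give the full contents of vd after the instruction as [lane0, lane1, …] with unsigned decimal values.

vd = [41, 156, 135, 2, 88, 9, 134, 24, 43, 69, 219, 227, 144, 0, 146, 42]

lanes per group: 256·2/32 = 16
AVL=15 ≤ VLMAX=16, so vl = 15
lane  0: mask-off/keep ⇒ 0x29
lane  1: mask-off/keep ⇒ 0x9c
lane  2: and(0x97,0xef) ⇒ 0x87
lane  3: and(0x02,0x07) ⇒ 0x02
lane  4: and(0xd9,0x78) ⇒ 0x58
lane  5: and(0x0d,0x59) ⇒ 0x09
lane  6: mask-off/keep ⇒ 0x86
lane  7: and(0xb8,0x1b) ⇒ 0x18
lane  8: and(0x2b,0x7b) ⇒ 0x2b
lane  9: and(0x6f,0xc5) ⇒ 0x45
lane 10: mask-off/keep ⇒ 0xdb
lane 11: mask-off/keep ⇒ 0xe3
lane 12: mask-off/keep ⇒ 0x90
lane 13: and(0x26,0x59) ⇒ 0x00
lane 14: mask-off/keep ⇒ 0x92
lane 15: tail/keep ⇒ 0x2a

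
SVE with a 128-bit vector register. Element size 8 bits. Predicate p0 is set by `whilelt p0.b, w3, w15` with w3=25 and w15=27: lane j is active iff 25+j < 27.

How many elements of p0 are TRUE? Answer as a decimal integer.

vl = 2

128-bit reg / 8-bit elem → 16 lanes
whilelt: lane j active iff 25+j < 27 → j < 2 → 2 active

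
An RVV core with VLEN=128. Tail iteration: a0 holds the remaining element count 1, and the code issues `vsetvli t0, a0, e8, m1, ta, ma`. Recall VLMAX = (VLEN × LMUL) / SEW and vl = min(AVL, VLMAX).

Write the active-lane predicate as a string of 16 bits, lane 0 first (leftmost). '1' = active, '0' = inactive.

VLMAX = VLEN×LMUL/SEW = 128×1/8 = 16
vl ← min(1, 16) = 1
bits (lane 0 leftmost): 1000000000000000

predicate = 1000000000000000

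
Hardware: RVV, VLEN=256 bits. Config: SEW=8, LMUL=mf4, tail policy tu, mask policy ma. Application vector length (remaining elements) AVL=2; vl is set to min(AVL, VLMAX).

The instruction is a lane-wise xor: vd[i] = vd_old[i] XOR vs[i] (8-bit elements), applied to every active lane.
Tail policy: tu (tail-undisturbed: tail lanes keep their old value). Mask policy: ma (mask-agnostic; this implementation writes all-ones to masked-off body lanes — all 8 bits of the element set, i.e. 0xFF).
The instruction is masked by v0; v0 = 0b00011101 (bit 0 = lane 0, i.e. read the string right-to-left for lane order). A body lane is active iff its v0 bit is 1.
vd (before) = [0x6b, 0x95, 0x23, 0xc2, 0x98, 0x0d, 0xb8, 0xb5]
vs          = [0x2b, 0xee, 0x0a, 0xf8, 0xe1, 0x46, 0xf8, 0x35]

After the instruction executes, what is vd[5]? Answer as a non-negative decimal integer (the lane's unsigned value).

vd[5] = 13

VLMAX = VLEN×LMUL/SEW = 256×1/4/8 = 8
AVL=2 ≤ VLMAX=8, so vl = 2
  i=0: xor(0x6b,0x2b) → 64
  i=1: mask-off/ones → 255
  i=2: tail/keep → 35
  i=3: tail/keep → 194
  i=4: tail/keep → 152
  i=5: tail/keep → 13
  i=6: tail/keep → 184
  i=7: tail/keep → 181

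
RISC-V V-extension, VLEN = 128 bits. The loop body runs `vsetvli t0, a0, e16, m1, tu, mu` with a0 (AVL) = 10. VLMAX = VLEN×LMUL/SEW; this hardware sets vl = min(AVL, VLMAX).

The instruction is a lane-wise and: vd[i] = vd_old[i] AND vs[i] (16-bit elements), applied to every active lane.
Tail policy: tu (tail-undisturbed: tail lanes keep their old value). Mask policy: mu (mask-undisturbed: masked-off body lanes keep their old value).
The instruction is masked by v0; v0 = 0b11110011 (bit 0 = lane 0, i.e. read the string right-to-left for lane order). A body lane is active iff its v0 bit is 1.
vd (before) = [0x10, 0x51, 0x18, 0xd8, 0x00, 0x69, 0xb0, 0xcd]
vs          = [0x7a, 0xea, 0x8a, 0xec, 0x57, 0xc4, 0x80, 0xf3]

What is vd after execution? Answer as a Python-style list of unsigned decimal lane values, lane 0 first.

vd = [16, 64, 24, 216, 0, 64, 128, 193]

lanes per group: 128·1/16 = 8
AVL=10 > VLMAX=8, so vl = 8
vd[0] and(0x10,0x7a) -> 0x10
vd[1] and(0x51,0xea) -> 0x40
vd[2] mask-off/keep -> 0x18
vd[3] mask-off/keep -> 0xd8
vd[4] and(0x00,0x57) -> 0x00
vd[5] and(0x69,0xc4) -> 0x40
vd[6] and(0xb0,0x80) -> 0x80
vd[7] and(0xcd,0xf3) -> 0xc1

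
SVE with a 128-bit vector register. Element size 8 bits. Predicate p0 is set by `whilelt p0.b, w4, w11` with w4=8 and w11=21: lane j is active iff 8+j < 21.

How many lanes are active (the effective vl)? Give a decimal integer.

lane count: 128 div 8 = 16
p0[j] = (8+j < 21); true for j=0..12 → 13 lanes set

vl = 13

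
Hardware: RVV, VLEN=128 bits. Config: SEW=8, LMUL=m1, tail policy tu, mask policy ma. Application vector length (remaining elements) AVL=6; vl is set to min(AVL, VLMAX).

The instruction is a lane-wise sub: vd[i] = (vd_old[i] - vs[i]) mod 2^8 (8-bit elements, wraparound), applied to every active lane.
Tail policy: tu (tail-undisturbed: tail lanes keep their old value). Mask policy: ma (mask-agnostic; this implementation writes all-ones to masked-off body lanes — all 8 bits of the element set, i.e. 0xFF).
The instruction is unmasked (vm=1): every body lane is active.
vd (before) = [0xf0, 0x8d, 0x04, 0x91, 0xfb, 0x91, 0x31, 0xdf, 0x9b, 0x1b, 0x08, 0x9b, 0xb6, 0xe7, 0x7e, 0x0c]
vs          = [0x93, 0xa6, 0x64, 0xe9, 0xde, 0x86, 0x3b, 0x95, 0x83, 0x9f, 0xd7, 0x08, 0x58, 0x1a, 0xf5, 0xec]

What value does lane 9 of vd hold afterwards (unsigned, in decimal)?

VLMAX = (128 × 1) / 8 = 16 lanes
vl = min(AVL, VLMAX) = min(6, 16) = 6
vd[0] sub(0xf0,0x93) -> 0x5d
vd[1] sub(0x8d,0xa6) -> 0xe7
vd[2] sub(0x04,0x64) -> 0xa0
vd[3] sub(0x91,0xe9) -> 0xa8
vd[4] sub(0xfb,0xde) -> 0x1d
vd[5] sub(0x91,0x86) -> 0x0b
vd[6] tail/keep -> 0x31
vd[7] tail/keep -> 0xdf
vd[8] tail/keep -> 0x9b
vd[9] tail/keep -> 0x1b
vd[10] tail/keep -> 0x08
vd[11] tail/keep -> 0x9b
vd[12] tail/keep -> 0xb6
vd[13] tail/keep -> 0xe7
vd[14] tail/keep -> 0x7e
vd[15] tail/keep -> 0x0c

vd[9] = 27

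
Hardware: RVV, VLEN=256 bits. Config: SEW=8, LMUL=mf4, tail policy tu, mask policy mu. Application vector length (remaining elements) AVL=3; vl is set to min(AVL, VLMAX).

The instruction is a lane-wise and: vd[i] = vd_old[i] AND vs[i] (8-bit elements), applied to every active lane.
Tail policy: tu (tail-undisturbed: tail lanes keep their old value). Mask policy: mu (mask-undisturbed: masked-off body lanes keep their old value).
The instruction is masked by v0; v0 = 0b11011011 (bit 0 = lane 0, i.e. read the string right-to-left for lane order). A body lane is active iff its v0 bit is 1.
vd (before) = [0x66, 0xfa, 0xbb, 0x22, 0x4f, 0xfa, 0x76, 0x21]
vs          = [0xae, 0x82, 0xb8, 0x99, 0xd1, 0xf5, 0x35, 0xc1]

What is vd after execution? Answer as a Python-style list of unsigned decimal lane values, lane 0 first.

lanes per group: 256·1/4/8 = 8
vl = min(AVL, VLMAX) = min(3, 8) = 3
vd[0] and(0x66,0xae) -> 0x26
vd[1] and(0xfa,0x82) -> 0x82
vd[2] mask-off/keep -> 0xbb
vd[3] tail/keep -> 0x22
vd[4] tail/keep -> 0x4f
vd[5] tail/keep -> 0xfa
vd[6] tail/keep -> 0x76
vd[7] tail/keep -> 0x21

vd = [38, 130, 187, 34, 79, 250, 118, 33]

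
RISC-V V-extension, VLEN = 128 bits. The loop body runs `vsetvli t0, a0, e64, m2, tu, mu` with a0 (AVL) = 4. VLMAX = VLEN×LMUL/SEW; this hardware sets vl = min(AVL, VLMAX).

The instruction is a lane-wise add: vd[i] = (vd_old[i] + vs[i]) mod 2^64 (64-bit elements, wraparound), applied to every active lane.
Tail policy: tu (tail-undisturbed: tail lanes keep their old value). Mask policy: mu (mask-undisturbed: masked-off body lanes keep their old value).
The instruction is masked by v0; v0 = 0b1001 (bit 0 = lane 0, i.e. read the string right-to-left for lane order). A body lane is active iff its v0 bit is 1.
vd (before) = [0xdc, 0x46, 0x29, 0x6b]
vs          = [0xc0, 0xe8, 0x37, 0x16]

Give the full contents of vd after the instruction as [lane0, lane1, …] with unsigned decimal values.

vd = [412, 70, 41, 129]

lanes per group: 128·2/64 = 4
AVL=4 ≤ VLMAX=4, so vl = 4
vd[0] add(0xdc,0xc0) -> 0x19c
vd[1] mask-off/keep -> 0x46
vd[2] mask-off/keep -> 0x29
vd[3] add(0x6b,0x16) -> 0x81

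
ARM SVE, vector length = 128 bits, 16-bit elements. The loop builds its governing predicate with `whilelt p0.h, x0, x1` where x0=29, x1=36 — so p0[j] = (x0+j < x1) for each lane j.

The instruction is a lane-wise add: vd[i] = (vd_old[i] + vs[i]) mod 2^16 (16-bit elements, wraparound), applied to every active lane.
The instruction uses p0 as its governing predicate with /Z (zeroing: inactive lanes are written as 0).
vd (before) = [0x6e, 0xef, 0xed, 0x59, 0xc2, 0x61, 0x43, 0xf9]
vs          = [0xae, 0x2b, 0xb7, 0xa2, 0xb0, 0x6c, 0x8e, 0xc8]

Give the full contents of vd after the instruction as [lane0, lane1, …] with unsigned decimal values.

register lanes = 128/16 = 8
whilelt: lane j active iff 29+j < 36 → j < 7 → 7 active
lane  0: add(0x6e,0xae) ⇒ 0x11c
lane  1: add(0xef,0x2b) ⇒ 0x11a
lane  2: add(0xed,0xb7) ⇒ 0x1a4
lane  3: add(0x59,0xa2) ⇒ 0xfb
lane  4: add(0xc2,0xb0) ⇒ 0x172
lane  5: add(0x61,0x6c) ⇒ 0xcd
lane  6: add(0x43,0x8e) ⇒ 0xd1
lane  7: tail/zero ⇒ 0x00

vd = [284, 282, 420, 251, 370, 205, 209, 0]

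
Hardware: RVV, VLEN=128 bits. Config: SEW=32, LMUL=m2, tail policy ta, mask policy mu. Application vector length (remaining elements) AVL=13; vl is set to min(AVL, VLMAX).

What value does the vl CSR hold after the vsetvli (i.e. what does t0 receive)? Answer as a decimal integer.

vl = 8

VLMAX = VLEN×LMUL/SEW = 128×2/32 = 8
vl = min(AVL, VLMAX) = min(13, 8) = 8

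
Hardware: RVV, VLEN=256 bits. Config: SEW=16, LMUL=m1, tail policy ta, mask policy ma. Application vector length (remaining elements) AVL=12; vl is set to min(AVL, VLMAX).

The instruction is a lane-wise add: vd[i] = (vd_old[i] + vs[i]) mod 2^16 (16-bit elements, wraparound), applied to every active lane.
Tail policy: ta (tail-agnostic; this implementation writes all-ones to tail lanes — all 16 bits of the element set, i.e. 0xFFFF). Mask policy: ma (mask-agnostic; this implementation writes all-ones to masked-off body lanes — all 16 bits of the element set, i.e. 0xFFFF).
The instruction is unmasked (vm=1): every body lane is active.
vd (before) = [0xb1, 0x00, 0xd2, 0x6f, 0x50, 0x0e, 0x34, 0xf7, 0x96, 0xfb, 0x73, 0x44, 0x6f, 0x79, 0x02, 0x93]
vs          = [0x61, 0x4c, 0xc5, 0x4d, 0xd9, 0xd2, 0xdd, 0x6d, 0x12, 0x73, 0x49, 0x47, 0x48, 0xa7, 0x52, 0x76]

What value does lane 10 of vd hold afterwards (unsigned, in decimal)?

VLMAX = (256 × 1) / 16 = 16 lanes
AVL=12 ≤ VLMAX=16, so vl = 12
lane  0: add(0xb1,0x61) ⇒ 0x112
lane  1: add(0x00,0x4c) ⇒ 0x4c
lane  2: add(0xd2,0xc5) ⇒ 0x197
lane  3: add(0x6f,0x4d) ⇒ 0xbc
lane  4: add(0x50,0xd9) ⇒ 0x129
lane  5: add(0x0e,0xd2) ⇒ 0xe0
lane  6: add(0x34,0xdd) ⇒ 0x111
lane  7: add(0xf7,0x6d) ⇒ 0x164
lane  8: add(0x96,0x12) ⇒ 0xa8
lane  9: add(0xfb,0x73) ⇒ 0x16e
lane 10: add(0x73,0x49) ⇒ 0xbc
lane 11: add(0x44,0x47) ⇒ 0x8b
lane 12: tail/ones ⇒ 0xffff
lane 13: tail/ones ⇒ 0xffff
lane 14: tail/ones ⇒ 0xffff
lane 15: tail/ones ⇒ 0xffff

vd[10] = 188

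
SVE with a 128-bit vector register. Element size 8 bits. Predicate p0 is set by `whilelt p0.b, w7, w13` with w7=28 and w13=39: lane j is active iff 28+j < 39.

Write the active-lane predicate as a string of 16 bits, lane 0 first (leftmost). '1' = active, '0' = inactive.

predicate = 1111111111100000

lane count: 128 div 8 = 16
p0[j] = (28+j < 39); true for j=0..10 → 11 lanes set
bits (lane 0 leftmost): 1111111111100000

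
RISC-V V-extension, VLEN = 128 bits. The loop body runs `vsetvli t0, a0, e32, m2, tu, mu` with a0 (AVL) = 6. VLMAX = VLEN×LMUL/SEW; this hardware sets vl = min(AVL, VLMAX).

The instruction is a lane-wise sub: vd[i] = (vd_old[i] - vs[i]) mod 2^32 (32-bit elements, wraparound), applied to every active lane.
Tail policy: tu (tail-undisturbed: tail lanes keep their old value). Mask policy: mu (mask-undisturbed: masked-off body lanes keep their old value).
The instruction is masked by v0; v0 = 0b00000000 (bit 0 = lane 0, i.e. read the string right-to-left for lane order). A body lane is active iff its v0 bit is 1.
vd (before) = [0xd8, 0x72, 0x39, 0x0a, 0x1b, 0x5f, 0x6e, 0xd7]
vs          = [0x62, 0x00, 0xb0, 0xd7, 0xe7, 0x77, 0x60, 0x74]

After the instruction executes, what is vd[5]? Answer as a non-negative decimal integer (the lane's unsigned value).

vd[5] = 95

VLMAX = VLEN×LMUL/SEW = 128×2/32 = 8
AVL=6 ≤ VLMAX=8, so vl = 6
lane  0: mask-off/keep ⇒ 0xd8
lane  1: mask-off/keep ⇒ 0x72
lane  2: mask-off/keep ⇒ 0x39
lane  3: mask-off/keep ⇒ 0x0a
lane  4: mask-off/keep ⇒ 0x1b
lane  5: mask-off/keep ⇒ 0x5f
lane  6: tail/keep ⇒ 0x6e
lane  7: tail/keep ⇒ 0xd7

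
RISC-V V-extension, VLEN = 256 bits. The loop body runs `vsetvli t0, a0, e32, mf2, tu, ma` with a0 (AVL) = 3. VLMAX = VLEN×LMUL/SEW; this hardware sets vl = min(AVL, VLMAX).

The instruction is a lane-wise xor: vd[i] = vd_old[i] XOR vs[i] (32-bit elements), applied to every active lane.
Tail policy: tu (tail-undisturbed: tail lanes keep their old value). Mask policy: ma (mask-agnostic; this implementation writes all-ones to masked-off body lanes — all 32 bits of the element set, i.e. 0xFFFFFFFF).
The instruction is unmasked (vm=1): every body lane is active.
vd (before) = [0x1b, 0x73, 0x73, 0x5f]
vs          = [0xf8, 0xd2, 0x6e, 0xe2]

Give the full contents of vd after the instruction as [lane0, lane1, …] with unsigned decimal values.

VLMAX = VLEN×LMUL/SEW = 256×1/2/32 = 4
vl = min(AVL, VLMAX) = min(3, 4) = 3
lane  0: xor(0x1b,0xf8) ⇒ 0xe3
lane  1: xor(0x73,0xd2) ⇒ 0xa1
lane  2: xor(0x73,0x6e) ⇒ 0x1d
lane  3: tail/keep ⇒ 0x5f

vd = [227, 161, 29, 95]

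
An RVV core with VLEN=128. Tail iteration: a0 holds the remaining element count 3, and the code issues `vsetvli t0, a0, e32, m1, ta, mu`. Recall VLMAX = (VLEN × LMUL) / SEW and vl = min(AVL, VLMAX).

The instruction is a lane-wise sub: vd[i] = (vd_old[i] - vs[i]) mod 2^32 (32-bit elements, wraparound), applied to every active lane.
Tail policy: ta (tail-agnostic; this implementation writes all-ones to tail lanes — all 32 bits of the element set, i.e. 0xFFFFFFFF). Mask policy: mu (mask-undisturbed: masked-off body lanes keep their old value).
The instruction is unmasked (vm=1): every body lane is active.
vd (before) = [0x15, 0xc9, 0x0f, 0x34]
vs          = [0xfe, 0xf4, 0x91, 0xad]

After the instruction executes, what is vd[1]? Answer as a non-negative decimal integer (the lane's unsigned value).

VLMAX = (128 × 1) / 32 = 4 lanes
AVL=3 ≤ VLMAX=4, so vl = 3
  i=0: sub(0x15,0xfe) → 4294967063
  i=1: sub(0xc9,0xf4) → 4294967253
  i=2: sub(0x0f,0x91) → 4294967166
  i=3: tail/ones → 4294967295

vd[1] = 4294967253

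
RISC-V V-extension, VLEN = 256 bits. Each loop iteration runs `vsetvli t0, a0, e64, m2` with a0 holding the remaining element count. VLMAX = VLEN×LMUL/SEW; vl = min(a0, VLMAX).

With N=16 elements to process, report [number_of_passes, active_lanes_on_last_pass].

[iterations, last_vl] = [2, 8]

VLMAX = VLEN×LMUL/SEW = 256×2/64 = 8
N=16: ⌈16/8⌉ = 2 iters; last vl = 16 − 1×8 = 8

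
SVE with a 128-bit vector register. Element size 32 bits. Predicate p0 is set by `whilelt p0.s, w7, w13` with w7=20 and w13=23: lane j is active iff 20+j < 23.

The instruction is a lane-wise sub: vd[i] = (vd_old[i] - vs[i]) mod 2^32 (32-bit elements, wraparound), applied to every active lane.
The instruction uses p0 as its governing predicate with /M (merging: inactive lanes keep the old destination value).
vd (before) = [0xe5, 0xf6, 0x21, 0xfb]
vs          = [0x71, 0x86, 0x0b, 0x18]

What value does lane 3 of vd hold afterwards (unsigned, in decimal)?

vd[3] = 251

lane count: 128 div 32 = 4
whilelt: lane j active iff 20+j < 23 → j < 3 → 3 active
lane  0: sub(0xe5,0x71) ⇒ 0x74
lane  1: sub(0xf6,0x86) ⇒ 0x70
lane  2: sub(0x21,0x0b) ⇒ 0x16
lane  3: tail/keep ⇒ 0xfb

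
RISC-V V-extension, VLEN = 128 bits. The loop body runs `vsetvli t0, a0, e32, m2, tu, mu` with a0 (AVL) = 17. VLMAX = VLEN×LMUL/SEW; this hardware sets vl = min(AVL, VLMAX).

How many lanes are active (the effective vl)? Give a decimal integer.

vl = 8

VLMAX = VLEN×LMUL/SEW = 128×2/32 = 8
vl ← min(17, 8) = 8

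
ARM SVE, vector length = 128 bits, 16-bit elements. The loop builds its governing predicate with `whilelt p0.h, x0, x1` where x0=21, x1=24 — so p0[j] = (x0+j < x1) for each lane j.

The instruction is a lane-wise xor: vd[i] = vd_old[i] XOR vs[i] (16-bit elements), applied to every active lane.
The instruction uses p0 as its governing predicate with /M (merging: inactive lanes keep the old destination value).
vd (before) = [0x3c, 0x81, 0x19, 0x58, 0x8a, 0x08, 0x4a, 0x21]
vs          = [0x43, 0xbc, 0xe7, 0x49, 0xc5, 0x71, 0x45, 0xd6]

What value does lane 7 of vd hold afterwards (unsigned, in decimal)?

lane count: 128 div 16 = 8
active while 21+j < 24, i.e. j ∈ [0,3) capped at 8 ⇒ 3
[0] xor(0x3c,0x43) = 0x7f
[1] xor(0x81,0xbc) = 0x3d
[2] xor(0x19,0xe7) = 0xfe
[3] tail/keep = 0x58
[4] tail/keep = 0x8a
[5] tail/keep = 0x08
[6] tail/keep = 0x4a
[7] tail/keep = 0x21

vd[7] = 33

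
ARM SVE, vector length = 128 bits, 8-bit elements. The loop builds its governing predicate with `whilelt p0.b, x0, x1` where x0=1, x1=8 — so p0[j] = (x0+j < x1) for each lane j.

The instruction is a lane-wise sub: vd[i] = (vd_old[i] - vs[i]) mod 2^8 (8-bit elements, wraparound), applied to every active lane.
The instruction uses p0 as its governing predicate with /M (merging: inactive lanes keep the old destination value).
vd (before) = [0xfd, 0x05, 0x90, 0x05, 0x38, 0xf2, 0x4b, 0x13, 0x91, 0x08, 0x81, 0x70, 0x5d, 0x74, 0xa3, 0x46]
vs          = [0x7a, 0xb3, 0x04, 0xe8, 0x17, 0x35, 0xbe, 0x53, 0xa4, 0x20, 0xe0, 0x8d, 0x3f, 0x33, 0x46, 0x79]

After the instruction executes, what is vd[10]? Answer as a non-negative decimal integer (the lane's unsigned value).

vd[10] = 129

register lanes = 128/8 = 16
p0[j] = (1+j < 8); true for j=0..6 → 7 lanes set
vd[0] sub(0xfd,0x7a) -> 0x83
vd[1] sub(0x05,0xb3) -> 0x52
vd[2] sub(0x90,0x04) -> 0x8c
vd[3] sub(0x05,0xe8) -> 0x1d
vd[4] sub(0x38,0x17) -> 0x21
vd[5] sub(0xf2,0x35) -> 0xbd
vd[6] sub(0x4b,0xbe) -> 0x8d
vd[7] tail/keep -> 0x13
vd[8] tail/keep -> 0x91
vd[9] tail/keep -> 0x08
vd[10] tail/keep -> 0x81
vd[11] tail/keep -> 0x70
vd[12] tail/keep -> 0x5d
vd[13] tail/keep -> 0x74
vd[14] tail/keep -> 0xa3
vd[15] tail/keep -> 0x46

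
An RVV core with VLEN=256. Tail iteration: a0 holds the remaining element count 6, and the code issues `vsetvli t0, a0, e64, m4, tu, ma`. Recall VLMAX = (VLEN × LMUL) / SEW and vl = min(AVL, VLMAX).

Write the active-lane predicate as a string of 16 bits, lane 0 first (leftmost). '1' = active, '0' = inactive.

lanes per group: 256·4/64 = 16
AVL=6 ≤ VLMAX=16, so vl = 6
bits (lane 0 leftmost): 1111110000000000

predicate = 1111110000000000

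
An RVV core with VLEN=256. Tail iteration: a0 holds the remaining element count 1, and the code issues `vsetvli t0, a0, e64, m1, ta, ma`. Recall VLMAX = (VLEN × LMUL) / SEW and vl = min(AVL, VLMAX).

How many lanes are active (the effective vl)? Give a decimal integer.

VLMAX = (256 × 1) / 64 = 4 lanes
vl = min(AVL, VLMAX) = min(1, 4) = 1

vl = 1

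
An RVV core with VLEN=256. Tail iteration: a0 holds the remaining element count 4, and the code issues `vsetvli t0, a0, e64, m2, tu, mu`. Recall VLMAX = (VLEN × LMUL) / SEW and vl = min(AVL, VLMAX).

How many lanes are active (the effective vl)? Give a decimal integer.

vl = 4

VLMAX = VLEN×LMUL/SEW = 256×2/64 = 8
AVL=4 ≤ VLMAX=8, so vl = 4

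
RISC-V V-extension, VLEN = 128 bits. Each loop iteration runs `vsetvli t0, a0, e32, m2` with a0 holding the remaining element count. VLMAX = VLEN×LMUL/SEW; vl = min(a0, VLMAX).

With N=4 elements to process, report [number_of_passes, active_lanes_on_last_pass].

[iterations, last_vl] = [1, 4]

lanes per group: 128·2/32 = 8
N=4: ⌈4/8⌉ = 1 iters; last vl = 4 − 0×8 = 4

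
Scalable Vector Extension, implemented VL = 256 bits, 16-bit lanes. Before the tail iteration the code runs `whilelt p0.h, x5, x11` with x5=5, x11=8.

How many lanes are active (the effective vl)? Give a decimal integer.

vl = 3

256-bit reg / 16-bit elem → 16 lanes
p0[j] = (5+j < 8); true for j=0..2 → 3 lanes set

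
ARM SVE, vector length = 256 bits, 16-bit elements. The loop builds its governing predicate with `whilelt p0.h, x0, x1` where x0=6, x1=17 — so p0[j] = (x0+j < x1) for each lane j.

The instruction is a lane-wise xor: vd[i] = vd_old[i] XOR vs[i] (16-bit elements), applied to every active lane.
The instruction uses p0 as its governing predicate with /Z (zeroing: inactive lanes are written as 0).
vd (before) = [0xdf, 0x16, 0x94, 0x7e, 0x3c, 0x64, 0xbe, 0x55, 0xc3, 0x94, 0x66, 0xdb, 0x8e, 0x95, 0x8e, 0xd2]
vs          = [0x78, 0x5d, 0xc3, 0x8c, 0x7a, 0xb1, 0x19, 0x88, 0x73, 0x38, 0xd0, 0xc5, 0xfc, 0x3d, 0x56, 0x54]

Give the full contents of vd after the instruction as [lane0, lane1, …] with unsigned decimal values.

vd = [167, 75, 87, 242, 70, 213, 167, 221, 176, 172, 182, 0, 0, 0, 0, 0]

lane count: 256 div 16 = 16
whilelt: lane j active iff 6+j < 17 → j < 11 → 11 active
  i=0: xor(0xdf,0x78) → 167
  i=1: xor(0x16,0x5d) → 75
  i=2: xor(0x94,0xc3) → 87
  i=3: xor(0x7e,0x8c) → 242
  i=4: xor(0x3c,0x7a) → 70
  i=5: xor(0x64,0xb1) → 213
  i=6: xor(0xbe,0x19) → 167
  i=7: xor(0x55,0x88) → 221
  i=8: xor(0xc3,0x73) → 176
  i=9: xor(0x94,0x38) → 172
  i=10: xor(0x66,0xd0) → 182
  i=11: tail/zero → 0
  i=12: tail/zero → 0
  i=13: tail/zero → 0
  i=14: tail/zero → 0
  i=15: tail/zero → 0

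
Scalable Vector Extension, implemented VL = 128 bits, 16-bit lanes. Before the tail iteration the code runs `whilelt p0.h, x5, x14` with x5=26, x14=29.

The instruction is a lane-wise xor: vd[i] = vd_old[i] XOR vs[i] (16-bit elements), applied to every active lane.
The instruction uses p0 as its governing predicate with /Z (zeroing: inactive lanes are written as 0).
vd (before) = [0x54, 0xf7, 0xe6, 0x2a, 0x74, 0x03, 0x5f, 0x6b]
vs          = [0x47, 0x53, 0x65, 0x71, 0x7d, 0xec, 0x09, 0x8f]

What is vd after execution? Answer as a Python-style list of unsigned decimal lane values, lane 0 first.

vd = [19, 164, 131, 0, 0, 0, 0, 0]

lane count: 128 div 16 = 8
active while 26+j < 29, i.e. j ∈ [0,3) capped at 8 ⇒ 3
[0] xor(0x54,0x47) = 0x13
[1] xor(0xf7,0x53) = 0xa4
[2] xor(0xe6,0x65) = 0x83
[3] tail/zero = 0x00
[4] tail/zero = 0x00
[5] tail/zero = 0x00
[6] tail/zero = 0x00
[7] tail/zero = 0x00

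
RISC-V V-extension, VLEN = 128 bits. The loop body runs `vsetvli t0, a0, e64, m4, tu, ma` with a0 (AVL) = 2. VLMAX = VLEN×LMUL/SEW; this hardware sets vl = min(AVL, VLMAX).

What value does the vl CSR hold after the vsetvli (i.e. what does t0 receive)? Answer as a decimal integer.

VLMAX = (128 × 4) / 64 = 8 lanes
vl ← min(2, 8) = 2

vl = 2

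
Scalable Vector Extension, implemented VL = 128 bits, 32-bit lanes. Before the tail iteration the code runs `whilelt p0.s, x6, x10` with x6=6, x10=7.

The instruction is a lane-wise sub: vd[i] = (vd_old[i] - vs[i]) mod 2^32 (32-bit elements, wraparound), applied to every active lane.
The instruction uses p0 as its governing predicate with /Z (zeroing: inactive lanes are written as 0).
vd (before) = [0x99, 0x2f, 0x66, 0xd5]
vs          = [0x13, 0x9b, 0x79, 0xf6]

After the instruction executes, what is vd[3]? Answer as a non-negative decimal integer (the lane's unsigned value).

vd[3] = 0

lane count: 128 div 32 = 4
active while 6+j < 7, i.e. j ∈ [0,1) capped at 4 ⇒ 1
vd[0] sub(0x99,0x13) -> 0x86
vd[1] tail/zero -> 0x00
vd[2] tail/zero -> 0x00
vd[3] tail/zero -> 0x00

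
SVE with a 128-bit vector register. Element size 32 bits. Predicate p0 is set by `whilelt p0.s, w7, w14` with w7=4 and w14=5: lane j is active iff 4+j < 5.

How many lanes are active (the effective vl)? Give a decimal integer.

vl = 1

register lanes = 128/32 = 4
whilelt: lane j active iff 4+j < 5 → j < 1 → 1 active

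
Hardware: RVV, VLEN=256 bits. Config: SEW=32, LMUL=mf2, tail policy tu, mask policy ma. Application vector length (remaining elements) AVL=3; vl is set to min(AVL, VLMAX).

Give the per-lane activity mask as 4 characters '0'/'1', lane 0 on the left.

VLMAX = (256 × 1/2) / 32 = 4 lanes
vl = min(AVL, VLMAX) = min(3, 4) = 3
bits (lane 0 leftmost): 1110

predicate = 1110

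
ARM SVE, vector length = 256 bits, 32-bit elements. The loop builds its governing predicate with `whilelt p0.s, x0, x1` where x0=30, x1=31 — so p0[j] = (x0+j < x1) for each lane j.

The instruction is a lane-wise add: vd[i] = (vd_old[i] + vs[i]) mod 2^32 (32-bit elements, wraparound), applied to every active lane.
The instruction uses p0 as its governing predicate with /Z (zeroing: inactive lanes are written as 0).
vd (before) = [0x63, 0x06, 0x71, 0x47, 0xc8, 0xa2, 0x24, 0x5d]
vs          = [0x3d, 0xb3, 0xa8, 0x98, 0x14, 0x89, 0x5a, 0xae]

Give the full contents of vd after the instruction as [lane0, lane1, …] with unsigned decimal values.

register lanes = 256/32 = 8
whilelt: lane j active iff 30+j < 31 → j < 1 → 1 active
[0] add(0x63,0x3d) = 0xa0
[1] tail/zero = 0x00
[2] tail/zero = 0x00
[3] tail/zero = 0x00
[4] tail/zero = 0x00
[5] tail/zero = 0x00
[6] tail/zero = 0x00
[7] tail/zero = 0x00

vd = [160, 0, 0, 0, 0, 0, 0, 0]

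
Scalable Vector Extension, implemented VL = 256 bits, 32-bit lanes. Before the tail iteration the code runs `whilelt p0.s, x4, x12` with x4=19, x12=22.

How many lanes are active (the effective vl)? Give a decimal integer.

lane count: 256 div 32 = 8
active while 19+j < 22, i.e. j ∈ [0,3) capped at 8 ⇒ 3

vl = 3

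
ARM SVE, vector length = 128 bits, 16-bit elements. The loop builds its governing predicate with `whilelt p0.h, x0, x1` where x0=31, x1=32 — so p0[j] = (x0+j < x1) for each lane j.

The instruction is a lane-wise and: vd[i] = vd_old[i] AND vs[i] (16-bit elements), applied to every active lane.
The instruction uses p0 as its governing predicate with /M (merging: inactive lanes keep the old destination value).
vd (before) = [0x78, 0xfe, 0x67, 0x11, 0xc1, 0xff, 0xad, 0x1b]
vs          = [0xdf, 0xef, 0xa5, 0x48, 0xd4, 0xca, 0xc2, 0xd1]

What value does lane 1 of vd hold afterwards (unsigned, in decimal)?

vd[1] = 254

register lanes = 128/16 = 8
p0[j] = (31+j < 32); true for j=0..0 → 1 lanes set
lane  0: and(0x78,0xdf) ⇒ 0x58
lane  1: tail/keep ⇒ 0xfe
lane  2: tail/keep ⇒ 0x67
lane  3: tail/keep ⇒ 0x11
lane  4: tail/keep ⇒ 0xc1
lane  5: tail/keep ⇒ 0xff
lane  6: tail/keep ⇒ 0xad
lane  7: tail/keep ⇒ 0x1b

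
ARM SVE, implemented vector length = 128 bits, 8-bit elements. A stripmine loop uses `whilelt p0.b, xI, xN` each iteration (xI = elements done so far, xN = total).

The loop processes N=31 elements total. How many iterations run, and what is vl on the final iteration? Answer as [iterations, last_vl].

[iterations, last_vl] = [2, 15]

register lanes = 128/8 = 16
31 elements at 16/iter → 2 passes, remainder 15 on the last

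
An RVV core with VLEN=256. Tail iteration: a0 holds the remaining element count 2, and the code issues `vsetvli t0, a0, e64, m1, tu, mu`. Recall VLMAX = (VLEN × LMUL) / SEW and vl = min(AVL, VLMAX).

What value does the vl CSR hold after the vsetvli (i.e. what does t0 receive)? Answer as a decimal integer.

vl = 2

VLMAX = (256 × 1) / 64 = 4 lanes
AVL=2 ≤ VLMAX=4, so vl = 2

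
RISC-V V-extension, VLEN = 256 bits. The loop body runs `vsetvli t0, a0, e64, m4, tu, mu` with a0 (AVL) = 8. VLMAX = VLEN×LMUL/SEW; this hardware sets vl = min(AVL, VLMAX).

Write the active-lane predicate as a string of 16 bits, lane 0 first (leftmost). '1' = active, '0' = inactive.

VLMAX = (256 × 4) / 64 = 16 lanes
vl = min(AVL, VLMAX) = min(8, 16) = 8
bits (lane 0 leftmost): 1111111100000000

predicate = 1111111100000000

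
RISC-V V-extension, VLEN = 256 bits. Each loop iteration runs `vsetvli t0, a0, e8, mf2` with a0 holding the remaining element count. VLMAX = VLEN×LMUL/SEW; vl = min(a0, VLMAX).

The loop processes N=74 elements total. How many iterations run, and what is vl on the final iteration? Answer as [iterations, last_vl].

VLMAX = (256 × 1/2) / 8 = 16 lanes
N=74: ⌈74/16⌉ = 5 iters; last vl = 74 − 4×16 = 10

[iterations, last_vl] = [5, 10]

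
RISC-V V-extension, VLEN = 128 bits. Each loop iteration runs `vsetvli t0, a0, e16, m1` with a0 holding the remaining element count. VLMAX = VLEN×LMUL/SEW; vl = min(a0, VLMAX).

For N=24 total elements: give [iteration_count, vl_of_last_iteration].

[iterations, last_vl] = [3, 8]

lanes per group: 128·1/16 = 8
N=24: ⌈24/8⌉ = 3 iters; last vl = 24 − 2×8 = 8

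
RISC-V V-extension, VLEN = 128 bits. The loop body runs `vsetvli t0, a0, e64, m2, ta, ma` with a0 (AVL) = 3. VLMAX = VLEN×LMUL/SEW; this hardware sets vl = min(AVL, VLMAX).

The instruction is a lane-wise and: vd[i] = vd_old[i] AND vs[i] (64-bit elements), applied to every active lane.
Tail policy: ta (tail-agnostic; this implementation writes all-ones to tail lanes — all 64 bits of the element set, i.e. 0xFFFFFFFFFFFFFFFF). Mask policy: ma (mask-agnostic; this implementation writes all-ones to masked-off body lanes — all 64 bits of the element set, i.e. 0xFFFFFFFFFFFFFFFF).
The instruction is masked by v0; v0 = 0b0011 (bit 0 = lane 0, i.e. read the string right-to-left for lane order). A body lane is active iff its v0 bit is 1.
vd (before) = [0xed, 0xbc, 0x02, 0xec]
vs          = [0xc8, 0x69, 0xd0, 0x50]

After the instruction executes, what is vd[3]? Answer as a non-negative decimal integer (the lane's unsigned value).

vd[3] = 18446744073709551615

VLMAX = (128 × 2) / 64 = 4 lanes
vl = min(AVL, VLMAX) = min(3, 4) = 3
lane  0: and(0xed,0xc8) ⇒ 0xc8
lane  1: and(0xbc,0x69) ⇒ 0x28
lane  2: mask-off/ones ⇒ 0xffffffffffffffff
lane  3: tail/ones ⇒ 0xffffffffffffffff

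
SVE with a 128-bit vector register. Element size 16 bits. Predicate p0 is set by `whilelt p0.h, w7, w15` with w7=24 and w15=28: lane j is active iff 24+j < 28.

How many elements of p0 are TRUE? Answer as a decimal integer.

vl = 4

lane count: 128 div 16 = 8
p0[j] = (24+j < 28); true for j=0..3 → 4 lanes set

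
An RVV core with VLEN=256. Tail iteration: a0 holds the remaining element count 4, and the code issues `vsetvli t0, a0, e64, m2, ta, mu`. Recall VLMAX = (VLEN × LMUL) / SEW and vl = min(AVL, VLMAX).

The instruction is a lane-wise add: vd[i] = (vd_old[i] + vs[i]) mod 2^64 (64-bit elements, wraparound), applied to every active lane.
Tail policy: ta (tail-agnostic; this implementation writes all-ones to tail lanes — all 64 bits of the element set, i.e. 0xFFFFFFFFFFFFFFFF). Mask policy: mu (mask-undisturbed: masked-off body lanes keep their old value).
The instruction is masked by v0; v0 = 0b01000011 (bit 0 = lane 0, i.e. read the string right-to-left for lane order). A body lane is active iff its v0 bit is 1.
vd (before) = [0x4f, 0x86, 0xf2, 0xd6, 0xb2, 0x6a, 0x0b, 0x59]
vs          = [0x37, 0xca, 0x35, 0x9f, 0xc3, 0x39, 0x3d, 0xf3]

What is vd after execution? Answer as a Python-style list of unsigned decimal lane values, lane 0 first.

vd = [134, 336, 242, 214, 18446744073709551615, 18446744073709551615, 18446744073709551615, 18446744073709551615]

lanes per group: 256·2/64 = 8
vl ← min(4, 8) = 4
[0] add(0x4f,0x37) = 0x86
[1] add(0x86,0xca) = 0x150
[2] mask-off/keep = 0xf2
[3] mask-off/keep = 0xd6
[4] tail/ones = 0xffffffffffffffff
[5] tail/ones = 0xffffffffffffffff
[6] tail/ones = 0xffffffffffffffff
[7] tail/ones = 0xffffffffffffffff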